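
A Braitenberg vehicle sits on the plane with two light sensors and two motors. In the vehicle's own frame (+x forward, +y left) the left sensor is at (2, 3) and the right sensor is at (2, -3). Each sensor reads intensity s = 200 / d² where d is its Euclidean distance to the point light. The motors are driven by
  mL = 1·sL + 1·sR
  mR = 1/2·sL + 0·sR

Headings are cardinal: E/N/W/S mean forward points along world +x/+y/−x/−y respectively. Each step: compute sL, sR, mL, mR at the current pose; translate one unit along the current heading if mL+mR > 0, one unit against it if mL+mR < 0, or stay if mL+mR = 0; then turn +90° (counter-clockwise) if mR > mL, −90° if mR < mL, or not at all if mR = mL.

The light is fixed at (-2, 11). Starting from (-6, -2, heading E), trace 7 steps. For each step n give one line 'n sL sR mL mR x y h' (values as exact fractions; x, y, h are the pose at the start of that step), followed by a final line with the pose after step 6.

n=0: pose=(-6,-2,E); sL=25/13, sR=10/13; mL=35/13, mR=25/26; mL+mR=95/26 → advance +1; mR−mL=-45/26 → turn -1·90°
n=1: pose=(-5,-2,S); sL=8/9, sR=200/261; mL=48/29, mR=4/9; mL+mR=548/261 → advance +1; mR−mL=-316/261 → turn -1·90°
n=2: pose=(-5,-3,W); sL=100/157, sR=100/73; mL=23000/11461, mR=50/157; mL+mR=26650/11461 → advance +1; mR−mL=-19350/11461 → turn -1·90°
n=3: pose=(-6,-3,N); sL=200/193, sR=40/29; mL=13520/5597, mR=100/193; mL+mR=16420/5597 → advance +1; mR−mL=-10620/5597 → turn -1·90°
n=4: pose=(-6,-2,E); sL=25/13, sR=10/13; mL=35/13, mR=25/26; mL+mR=95/26 → advance +1; mR−mL=-45/26 → turn -1·90°
n=5: pose=(-5,-2,S); sL=8/9, sR=200/261; mL=48/29, mR=4/9; mL+mR=548/261 → advance +1; mR−mL=-316/261 → turn -1·90°
n=6: pose=(-5,-3,W); sL=100/157, sR=100/73; mL=23000/11461, mR=50/157; mL+mR=26650/11461 → advance +1; mR−mL=-19350/11461 → turn -1·90°

0 25/13 10/13 35/13 25/26 -6 -2 E
1 8/9 200/261 48/29 4/9 -5 -2 S
2 100/157 100/73 23000/11461 50/157 -5 -3 W
3 200/193 40/29 13520/5597 100/193 -6 -3 N
4 25/13 10/13 35/13 25/26 -6 -2 E
5 8/9 200/261 48/29 4/9 -5 -2 S
6 100/157 100/73 23000/11461 50/157 -5 -3 W
final -6 -3 N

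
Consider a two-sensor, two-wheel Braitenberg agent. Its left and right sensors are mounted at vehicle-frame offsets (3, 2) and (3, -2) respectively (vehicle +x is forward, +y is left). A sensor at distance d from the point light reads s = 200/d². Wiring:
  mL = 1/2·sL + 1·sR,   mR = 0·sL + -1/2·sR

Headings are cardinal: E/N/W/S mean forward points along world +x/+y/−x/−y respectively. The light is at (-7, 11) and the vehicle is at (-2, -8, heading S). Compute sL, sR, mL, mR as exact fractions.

left sensor world pos  = (0, -11); dL² = 533
right sensor world pos = (-4, -11); dR² = 493
sL = 200/533 = 200/533
sR = 200/493 = 200/493
mL = 1/2·sL + 1·sR = 155900/262769
mR = 0·sL + -1/2·sR = -100/493

200/533 200/493 155900/262769 -100/493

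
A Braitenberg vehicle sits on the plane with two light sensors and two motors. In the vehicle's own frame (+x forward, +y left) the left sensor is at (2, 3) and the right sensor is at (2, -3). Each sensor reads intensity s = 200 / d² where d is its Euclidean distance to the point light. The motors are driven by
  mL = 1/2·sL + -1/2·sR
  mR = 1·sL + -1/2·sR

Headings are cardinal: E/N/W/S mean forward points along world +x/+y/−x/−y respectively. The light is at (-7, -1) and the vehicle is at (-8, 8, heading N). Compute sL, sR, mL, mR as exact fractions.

200/137 8/5 -48/685 452/685

left sensor world pos  = (-11, 10); dL² = 137
right sensor world pos = (-5, 10); dR² = 125
sL = 200/137 = 200/137
sR = 200/125 = 8/5
mL = 1/2·sL + -1/2·sR = -48/685
mR = 1·sL + -1/2·sR = 452/685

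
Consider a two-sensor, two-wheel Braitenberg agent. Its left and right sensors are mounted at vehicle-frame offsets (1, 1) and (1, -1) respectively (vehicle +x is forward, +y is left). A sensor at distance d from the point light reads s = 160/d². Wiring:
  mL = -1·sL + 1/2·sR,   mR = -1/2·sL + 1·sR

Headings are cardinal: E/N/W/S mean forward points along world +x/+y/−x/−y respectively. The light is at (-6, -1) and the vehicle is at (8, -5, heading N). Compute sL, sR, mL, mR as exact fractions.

80/89 80/117 -5800/10413 2440/10413

left sensor world pos  = (7, -4); dL² = 178
right sensor world pos = (9, -4); dR² = 234
sL = 160/178 = 80/89
sR = 160/234 = 80/117
mL = -1·sL + 1/2·sR = -5800/10413
mR = -1/2·sL + 1·sR = 2440/10413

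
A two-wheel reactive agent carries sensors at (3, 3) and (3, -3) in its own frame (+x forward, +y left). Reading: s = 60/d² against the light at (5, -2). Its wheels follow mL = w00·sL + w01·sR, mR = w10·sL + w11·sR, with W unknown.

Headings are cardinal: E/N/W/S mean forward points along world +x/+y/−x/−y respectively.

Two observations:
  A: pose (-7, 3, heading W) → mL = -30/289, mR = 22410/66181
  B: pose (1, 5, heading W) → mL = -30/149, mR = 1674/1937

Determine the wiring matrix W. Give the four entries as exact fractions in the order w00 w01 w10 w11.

obs A: pose=(-7,3,W) → sL=60/229, sR=60/289, mL=-30/289, mR=22410/66181
obs B: pose=(1,5,W) → sL=12/13, sR=60/149, mL=-30/149, mR=1674/1937
sensor matrix S = [[60/229, 60/289], [12/13, 60/149]]; det S = -11041920/128192597
solve [mL_A; mL_B] = S·[w00; w01] and [mR_A; mR_B] = S·[w10; w11]:
  w00 = 0, w01 = -1/2, w10 = 1/2, w11 = 1

0 -1/2 1/2 1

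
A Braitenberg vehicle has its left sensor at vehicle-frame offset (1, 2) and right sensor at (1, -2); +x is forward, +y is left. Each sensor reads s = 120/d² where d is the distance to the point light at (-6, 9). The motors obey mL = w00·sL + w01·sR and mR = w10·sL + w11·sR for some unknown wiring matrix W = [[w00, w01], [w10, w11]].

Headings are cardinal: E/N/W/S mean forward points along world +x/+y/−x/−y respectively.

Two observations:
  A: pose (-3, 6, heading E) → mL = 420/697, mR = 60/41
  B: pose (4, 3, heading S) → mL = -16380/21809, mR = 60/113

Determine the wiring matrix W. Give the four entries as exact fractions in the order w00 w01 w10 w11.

obs A: pose=(-3,6,E) → sL=120/17, sR=120/41, mL=420/697, mR=60/41
obs B: pose=(4,3,S) → sL=120/193, sR=120/113, mL=-16380/21809, mR=60/113
sensor matrix S = [[120/17, 120/41], [120/193, 120/113]]; det S = 86284800/15200873
solve [mL_A; mL_B] = S·[w00; w01] and [mR_A; mR_B] = S·[w10; w11]:
  w00 = 1/2, w01 = -1, w10 = 0, w11 = 1/2

1/2 -1 0 1/2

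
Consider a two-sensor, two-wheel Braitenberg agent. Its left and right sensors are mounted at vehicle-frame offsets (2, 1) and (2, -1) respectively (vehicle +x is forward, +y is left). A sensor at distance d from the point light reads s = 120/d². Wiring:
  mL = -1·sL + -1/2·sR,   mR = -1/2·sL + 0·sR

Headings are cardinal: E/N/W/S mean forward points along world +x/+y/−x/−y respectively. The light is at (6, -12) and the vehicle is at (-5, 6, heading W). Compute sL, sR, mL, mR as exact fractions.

60/229 12/53 -4554/12137 -30/229

left sensor world pos  = (-7, 5); dL² = 458
right sensor world pos = (-7, 7); dR² = 530
sL = 120/458 = 60/229
sR = 120/530 = 12/53
mL = -1·sL + -1/2·sR = -4554/12137
mR = -1/2·sL + 0·sR = -30/229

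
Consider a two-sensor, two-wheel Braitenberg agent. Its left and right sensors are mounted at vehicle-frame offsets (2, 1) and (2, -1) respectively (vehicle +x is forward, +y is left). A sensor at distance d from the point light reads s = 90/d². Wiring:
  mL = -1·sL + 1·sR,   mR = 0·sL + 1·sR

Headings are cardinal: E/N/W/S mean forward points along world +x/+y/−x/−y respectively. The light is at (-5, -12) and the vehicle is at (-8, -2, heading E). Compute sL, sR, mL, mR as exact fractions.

45/61 45/41 900/2501 45/41

left sensor world pos  = (-6, -1); dL² = 122
right sensor world pos = (-6, -3); dR² = 82
sL = 90/122 = 45/61
sR = 90/82 = 45/41
mL = -1·sL + 1·sR = 900/2501
mR = 0·sL + 1·sR = 45/41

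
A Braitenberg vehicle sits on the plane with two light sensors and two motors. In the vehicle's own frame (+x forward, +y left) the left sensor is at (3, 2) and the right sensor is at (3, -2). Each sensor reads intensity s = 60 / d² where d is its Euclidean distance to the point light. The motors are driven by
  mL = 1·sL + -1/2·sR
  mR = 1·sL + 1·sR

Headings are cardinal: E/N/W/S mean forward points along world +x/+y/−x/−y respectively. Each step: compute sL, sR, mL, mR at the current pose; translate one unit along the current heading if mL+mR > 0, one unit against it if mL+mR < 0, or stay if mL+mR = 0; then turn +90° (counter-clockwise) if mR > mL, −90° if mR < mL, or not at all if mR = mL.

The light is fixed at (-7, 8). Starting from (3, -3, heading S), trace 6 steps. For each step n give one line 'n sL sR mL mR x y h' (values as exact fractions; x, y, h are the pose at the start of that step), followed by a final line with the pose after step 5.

n=0: pose=(3,-3,S); sL=3/17, sR=3/13; mL=27/442, mR=90/221; mL+mR=207/442 → advance +1; mR−mL=9/26 → turn +1·90°
n=1: pose=(3,-4,E); sL=60/269, sR=12/73; mL=2766/19637, mR=7608/19637; mL+mR=10374/19637 → advance +1; mR−mL=18/73 → turn +1·90°
n=2: pose=(4,-4,N); sL=10/27, sR=6/25; mL=169/675, mR=412/675; mL+mR=581/675 → advance +1; mR−mL=9/25 → turn +1·90°
n=3: pose=(4,-3,W); sL=60/233, sR=12/29; mL=342/6757, mR=4536/6757; mL+mR=4878/6757 → advance +1; mR−mL=18/29 → turn +1·90°
n=4: pose=(3,-3,S); sL=3/17, sR=3/13; mL=27/442, mR=90/221; mL+mR=207/442 → advance +1; mR−mL=9/26 → turn +1·90°
n=5: pose=(3,-4,E); sL=60/269, sR=12/73; mL=2766/19637, mR=7608/19637; mL+mR=10374/19637 → advance +1; mR−mL=18/73 → turn +1·90°

0 3/17 3/13 27/442 90/221 3 -3 S
1 60/269 12/73 2766/19637 7608/19637 3 -4 E
2 10/27 6/25 169/675 412/675 4 -4 N
3 60/233 12/29 342/6757 4536/6757 4 -3 W
4 3/17 3/13 27/442 90/221 3 -3 S
5 60/269 12/73 2766/19637 7608/19637 3 -4 E
final 4 -4 N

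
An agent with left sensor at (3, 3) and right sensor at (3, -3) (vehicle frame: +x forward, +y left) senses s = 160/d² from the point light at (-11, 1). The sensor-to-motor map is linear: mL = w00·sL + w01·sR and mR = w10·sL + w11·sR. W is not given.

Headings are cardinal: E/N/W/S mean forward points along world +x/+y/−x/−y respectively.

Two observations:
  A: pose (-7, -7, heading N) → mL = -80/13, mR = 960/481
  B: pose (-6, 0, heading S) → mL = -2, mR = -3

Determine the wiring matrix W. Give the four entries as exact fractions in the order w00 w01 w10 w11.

obs A: pose=(-7,-7,N) → sL=80/13, sR=80/37, mL=-80/13, mR=960/481
obs B: pose=(-6,0,S) → sL=2, sR=8, mL=-2, mR=-3
sensor matrix S = [[80/13, 80/37], [2, 8]]; det S = 21600/481
solve [mL_A; mL_B] = S·[w00; w01] and [mR_A; mR_B] = S·[w10; w11]:
  w00 = -1, w01 = 0, w10 = 1/2, w11 = -1/2

-1 0 1/2 -1/2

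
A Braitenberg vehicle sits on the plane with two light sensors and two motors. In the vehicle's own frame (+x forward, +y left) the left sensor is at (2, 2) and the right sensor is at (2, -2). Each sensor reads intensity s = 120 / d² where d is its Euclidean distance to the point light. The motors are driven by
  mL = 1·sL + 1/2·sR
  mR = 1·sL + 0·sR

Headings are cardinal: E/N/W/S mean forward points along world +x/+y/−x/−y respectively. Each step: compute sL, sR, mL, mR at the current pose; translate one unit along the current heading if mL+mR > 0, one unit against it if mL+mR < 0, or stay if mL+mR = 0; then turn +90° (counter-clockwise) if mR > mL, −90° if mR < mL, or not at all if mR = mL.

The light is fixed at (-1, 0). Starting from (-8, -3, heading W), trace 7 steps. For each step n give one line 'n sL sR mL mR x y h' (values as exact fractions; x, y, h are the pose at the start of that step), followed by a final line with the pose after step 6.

0 60/53 60/41 4050/2173 60/53 -8 -3 W
1 120/101 120/37 10500/3737 120/101 -9 -3 N
2 10/3 30/13 175/39 10/3 -9 -2 E
3 120/41 120/97 14100/3977 120/41 -8 -2 S
4 60/53 60/41 4050/2173 60/53 -8 -3 W
5 120/101 120/37 10500/3737 120/101 -9 -3 N
6 10/3 30/13 175/39 10/3 -9 -2 E
final -8 -2 S

n=0: pose=(-8,-3,W); sL=60/53, sR=60/41; mL=4050/2173, mR=60/53; mL+mR=6510/2173 → advance +1; mR−mL=-30/41 → turn -1·90°
n=1: pose=(-9,-3,N); sL=120/101, sR=120/37; mL=10500/3737, mR=120/101; mL+mR=14940/3737 → advance +1; mR−mL=-60/37 → turn -1·90°
n=2: pose=(-9,-2,E); sL=10/3, sR=30/13; mL=175/39, mR=10/3; mL+mR=305/39 → advance +1; mR−mL=-15/13 → turn -1·90°
n=3: pose=(-8,-2,S); sL=120/41, sR=120/97; mL=14100/3977, mR=120/41; mL+mR=25740/3977 → advance +1; mR−mL=-60/97 → turn -1·90°
n=4: pose=(-8,-3,W); sL=60/53, sR=60/41; mL=4050/2173, mR=60/53; mL+mR=6510/2173 → advance +1; mR−mL=-30/41 → turn -1·90°
n=5: pose=(-9,-3,N); sL=120/101, sR=120/37; mL=10500/3737, mR=120/101; mL+mR=14940/3737 → advance +1; mR−mL=-60/37 → turn -1·90°
n=6: pose=(-9,-2,E); sL=10/3, sR=30/13; mL=175/39, mR=10/3; mL+mR=305/39 → advance +1; mR−mL=-15/13 → turn -1·90°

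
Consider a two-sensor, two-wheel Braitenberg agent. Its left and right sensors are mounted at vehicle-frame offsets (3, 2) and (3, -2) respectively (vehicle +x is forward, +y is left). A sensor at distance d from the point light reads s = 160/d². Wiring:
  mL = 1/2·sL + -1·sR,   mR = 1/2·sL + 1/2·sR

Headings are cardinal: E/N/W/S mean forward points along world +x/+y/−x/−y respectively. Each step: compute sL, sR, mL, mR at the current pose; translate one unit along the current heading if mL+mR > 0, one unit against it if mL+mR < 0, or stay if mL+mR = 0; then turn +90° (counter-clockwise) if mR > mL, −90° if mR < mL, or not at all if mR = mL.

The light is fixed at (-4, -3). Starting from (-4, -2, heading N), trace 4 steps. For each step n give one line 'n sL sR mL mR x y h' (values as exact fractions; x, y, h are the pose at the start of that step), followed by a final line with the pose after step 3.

n=0: pose=(-4,-2,N); sL=8, sR=8; mL=-4, mR=8; mL+mR=4 → advance +1; mR−mL=12 → turn +1·90°
n=1: pose=(-4,-1,W); sL=160/9, sR=32/5; mL=112/45, mR=544/45; mL+mR=656/45 → advance +1; mR−mL=48/5 → turn +1·90°
n=2: pose=(-5,-1,S); sL=80, sR=16; mL=24, mR=48; mL+mR=72 → advance +1; mR−mL=24 → turn +1·90°
n=3: pose=(-5,-2,E); sL=160/13, sR=32; mL=-336/13, mR=288/13; mL+mR=-48/13 → advance -1; mR−mL=48 → turn +1·90°

0 8 8 -4 8 -4 -2 N
1 160/9 32/5 112/45 544/45 -4 -1 W
2 80 16 24 48 -5 -1 S
3 160/13 32 -336/13 288/13 -5 -2 E
final -6 -2 N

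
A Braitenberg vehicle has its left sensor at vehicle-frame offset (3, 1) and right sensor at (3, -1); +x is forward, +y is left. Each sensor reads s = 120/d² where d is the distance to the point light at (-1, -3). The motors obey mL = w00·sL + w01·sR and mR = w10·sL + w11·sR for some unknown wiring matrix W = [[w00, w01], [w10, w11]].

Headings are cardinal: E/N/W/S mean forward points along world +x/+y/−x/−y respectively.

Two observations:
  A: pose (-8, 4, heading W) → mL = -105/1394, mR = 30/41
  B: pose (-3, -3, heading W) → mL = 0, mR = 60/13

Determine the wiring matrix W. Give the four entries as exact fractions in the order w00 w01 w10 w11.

-1/2 1/2 0 1

obs A: pose=(-8,4,W) → sL=15/17, sR=30/41, mL=-105/1394, mR=30/41
obs B: pose=(-3,-3,W) → sL=60/13, sR=60/13, mL=0, mR=60/13
sensor matrix S = [[15/17, 30/41], [60/13, 60/13]]; det S = 6300/9061
solve [mL_A; mL_B] = S·[w00; w01] and [mR_A; mR_B] = S·[w10; w11]:
  w00 = -1/2, w01 = 1/2, w10 = 0, w11 = 1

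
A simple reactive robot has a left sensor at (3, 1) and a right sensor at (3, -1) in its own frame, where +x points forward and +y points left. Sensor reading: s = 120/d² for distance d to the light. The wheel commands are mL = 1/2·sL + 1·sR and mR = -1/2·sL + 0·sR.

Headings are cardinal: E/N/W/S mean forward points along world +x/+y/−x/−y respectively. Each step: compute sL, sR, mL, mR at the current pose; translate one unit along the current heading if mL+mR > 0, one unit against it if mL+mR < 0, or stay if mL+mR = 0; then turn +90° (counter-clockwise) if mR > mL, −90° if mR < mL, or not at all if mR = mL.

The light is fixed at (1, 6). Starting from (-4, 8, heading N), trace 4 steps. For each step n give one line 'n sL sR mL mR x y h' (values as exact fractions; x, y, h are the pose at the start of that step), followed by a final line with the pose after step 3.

n=0: pose=(-4,8,N); sL=120/61, sR=120/41; mL=9780/2501, mR=-60/61; mL+mR=120/41 → advance +1; mR−mL=-12240/2501 → turn -1·90°
n=1: pose=(-4,9,E); sL=6, sR=15; mL=18, mR=-3; mL+mR=15 → advance +1; mR−mL=-21 → turn -1·90°
n=2: pose=(-3,9,S); sL=40/3, sR=24/5; mL=172/15, mR=-20/3; mL+mR=24/5 → advance +1; mR−mL=-272/15 → turn -1·90°
n=3: pose=(-3,8,W); sL=12/5, sR=60/29; mL=474/145, mR=-6/5; mL+mR=60/29 → advance +1; mR−mL=-648/145 → turn -1·90°

0 120/61 120/41 9780/2501 -60/61 -4 8 N
1 6 15 18 -3 -4 9 E
2 40/3 24/5 172/15 -20/3 -3 9 S
3 12/5 60/29 474/145 -6/5 -3 8 W
final -4 8 N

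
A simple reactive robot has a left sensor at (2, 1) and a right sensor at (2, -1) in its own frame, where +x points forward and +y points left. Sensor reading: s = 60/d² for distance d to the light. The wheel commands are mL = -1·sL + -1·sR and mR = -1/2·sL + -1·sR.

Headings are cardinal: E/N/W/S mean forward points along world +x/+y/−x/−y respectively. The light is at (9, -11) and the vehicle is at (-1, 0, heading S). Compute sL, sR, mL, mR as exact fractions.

10/27 30/101 -1820/2727 -1315/2727

left sensor world pos  = (0, -2); dL² = 162
right sensor world pos = (-2, -2); dR² = 202
sL = 60/162 = 10/27
sR = 60/202 = 30/101
mL = -1·sL + -1·sR = -1820/2727
mR = -1/2·sL + -1·sR = -1315/2727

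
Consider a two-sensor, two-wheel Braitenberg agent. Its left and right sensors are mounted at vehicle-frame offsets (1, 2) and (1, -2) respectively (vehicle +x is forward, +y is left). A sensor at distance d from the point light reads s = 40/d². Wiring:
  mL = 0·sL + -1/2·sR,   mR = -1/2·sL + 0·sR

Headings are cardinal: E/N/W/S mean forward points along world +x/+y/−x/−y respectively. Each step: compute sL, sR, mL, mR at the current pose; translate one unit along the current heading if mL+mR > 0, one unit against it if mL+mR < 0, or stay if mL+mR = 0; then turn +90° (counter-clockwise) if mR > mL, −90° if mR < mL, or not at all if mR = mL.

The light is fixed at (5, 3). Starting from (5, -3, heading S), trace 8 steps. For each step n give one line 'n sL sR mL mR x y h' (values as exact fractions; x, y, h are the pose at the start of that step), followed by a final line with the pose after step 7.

0 40/53 40/53 -20/53 -20/53 5 -3 S
1 1 1 -1/2 -1/2 5 -2 S
2 40/29 40/29 -20/29 -20/29 5 -1 S
3 2 2 -1 -1 5 0 S
4 40/13 40/13 -20/13 -20/13 5 1 S
5 5 5 -5/2 -5/2 5 2 S
6 8 8 -4 -4 5 3 S
7 10 10 -5 -5 5 4 S
final 5 5 S

n=0: pose=(5,-3,S); sL=40/53, sR=40/53; mL=-20/53, mR=-20/53; mL+mR=-40/53 → advance -1; mR−mL=0 → turn +0·90°
n=1: pose=(5,-2,S); sL=1, sR=1; mL=-1/2, mR=-1/2; mL+mR=-1 → advance -1; mR−mL=0 → turn +0·90°
n=2: pose=(5,-1,S); sL=40/29, sR=40/29; mL=-20/29, mR=-20/29; mL+mR=-40/29 → advance -1; mR−mL=0 → turn +0·90°
n=3: pose=(5,0,S); sL=2, sR=2; mL=-1, mR=-1; mL+mR=-2 → advance -1; mR−mL=0 → turn +0·90°
n=4: pose=(5,1,S); sL=40/13, sR=40/13; mL=-20/13, mR=-20/13; mL+mR=-40/13 → advance -1; mR−mL=0 → turn +0·90°
n=5: pose=(5,2,S); sL=5, sR=5; mL=-5/2, mR=-5/2; mL+mR=-5 → advance -1; mR−mL=0 → turn +0·90°
n=6: pose=(5,3,S); sL=8, sR=8; mL=-4, mR=-4; mL+mR=-8 → advance -1; mR−mL=0 → turn +0·90°
n=7: pose=(5,4,S); sL=10, sR=10; mL=-5, mR=-5; mL+mR=-10 → advance -1; mR−mL=0 → turn +0·90°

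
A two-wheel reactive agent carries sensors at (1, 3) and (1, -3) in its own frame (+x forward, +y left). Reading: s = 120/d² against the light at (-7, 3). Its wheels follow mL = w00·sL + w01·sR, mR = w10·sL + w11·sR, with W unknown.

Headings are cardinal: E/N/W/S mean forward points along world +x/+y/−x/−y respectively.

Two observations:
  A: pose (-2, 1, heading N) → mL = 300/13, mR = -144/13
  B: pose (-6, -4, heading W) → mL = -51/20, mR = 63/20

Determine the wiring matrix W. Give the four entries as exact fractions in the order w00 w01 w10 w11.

1 -1/2 -1/2 1/2

obs A: pose=(-2,1,N) → sL=24, sR=24/13, mL=300/13, mR=-144/13
obs B: pose=(-6,-4,W) → sL=6/5, sR=15/2, mL=-51/20, mR=63/20
sensor matrix S = [[24, 24/13], [6/5, 15/2]]; det S = 11556/65
solve [mL_A; mL_B] = S·[w00; w01] and [mR_A; mR_B] = S·[w10; w11]:
  w00 = 1, w01 = -1/2, w10 = -1/2, w11 = 1/2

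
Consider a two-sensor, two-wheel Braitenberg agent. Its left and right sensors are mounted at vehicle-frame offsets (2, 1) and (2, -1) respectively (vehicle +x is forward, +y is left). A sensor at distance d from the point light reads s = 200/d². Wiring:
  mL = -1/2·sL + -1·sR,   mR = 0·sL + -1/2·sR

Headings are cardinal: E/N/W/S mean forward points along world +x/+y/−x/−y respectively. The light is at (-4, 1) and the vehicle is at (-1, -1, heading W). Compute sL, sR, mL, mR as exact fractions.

left sensor world pos  = (-3, -2); dL² = 10
right sensor world pos = (-3, 0); dR² = 2
sL = 200/10 = 20
sR = 200/2 = 100
mL = -1/2·sL + -1·sR = -110
mR = 0·sL + -1/2·sR = -50

20 100 -110 -50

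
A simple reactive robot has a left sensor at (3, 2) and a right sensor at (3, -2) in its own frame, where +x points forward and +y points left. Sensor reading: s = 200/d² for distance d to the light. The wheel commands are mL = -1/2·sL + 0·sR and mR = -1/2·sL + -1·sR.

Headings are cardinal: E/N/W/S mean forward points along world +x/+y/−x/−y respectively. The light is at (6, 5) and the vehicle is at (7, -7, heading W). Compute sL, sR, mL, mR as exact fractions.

left sensor world pos  = (4, -9); dL² = 200
right sensor world pos = (4, -5); dR² = 104
sL = 200/200 = 1
sR = 200/104 = 25/13
mL = -1/2·sL + 0·sR = -1/2
mR = -1/2·sL + -1·sR = -63/26

1 25/13 -1/2 -63/26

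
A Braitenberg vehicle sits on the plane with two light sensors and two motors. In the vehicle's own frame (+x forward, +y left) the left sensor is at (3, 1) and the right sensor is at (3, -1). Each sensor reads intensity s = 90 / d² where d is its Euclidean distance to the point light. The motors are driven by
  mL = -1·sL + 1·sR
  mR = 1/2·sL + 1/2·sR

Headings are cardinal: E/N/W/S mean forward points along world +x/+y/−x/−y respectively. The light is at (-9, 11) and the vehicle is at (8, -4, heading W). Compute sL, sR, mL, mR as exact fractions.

45/226 45/196 675/22148 9495/44296

left sensor world pos  = (5, -5); dL² = 452
right sensor world pos = (5, -3); dR² = 392
sL = 90/452 = 45/226
sR = 90/392 = 45/196
mL = -1·sL + 1·sR = 675/22148
mR = 1/2·sL + 1/2·sR = 9495/44296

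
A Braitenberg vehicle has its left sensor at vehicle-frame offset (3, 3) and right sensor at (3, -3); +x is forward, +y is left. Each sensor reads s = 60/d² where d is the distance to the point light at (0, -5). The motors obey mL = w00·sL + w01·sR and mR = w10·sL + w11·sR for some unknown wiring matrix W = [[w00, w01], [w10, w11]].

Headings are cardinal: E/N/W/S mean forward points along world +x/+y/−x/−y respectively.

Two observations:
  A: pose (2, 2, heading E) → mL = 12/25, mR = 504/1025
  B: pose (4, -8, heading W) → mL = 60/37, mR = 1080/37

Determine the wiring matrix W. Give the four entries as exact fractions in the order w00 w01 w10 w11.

obs A: pose=(2,2,E) → sL=12/25, sR=60/41, mL=12/25, mR=504/1025
obs B: pose=(4,-8,W) → sL=60/37, sR=60, mL=60/37, mR=1080/37
sensor matrix S = [[12/25, 60/41], [60/37, 60]]; det S = 200448/7585
solve [mL_A; mL_B] = S·[w00; w01] and [mR_A; mR_B] = S·[w10; w11]:
  w00 = 1, w01 = 0, w10 = -1/2, w11 = 1/2

1 0 -1/2 1/2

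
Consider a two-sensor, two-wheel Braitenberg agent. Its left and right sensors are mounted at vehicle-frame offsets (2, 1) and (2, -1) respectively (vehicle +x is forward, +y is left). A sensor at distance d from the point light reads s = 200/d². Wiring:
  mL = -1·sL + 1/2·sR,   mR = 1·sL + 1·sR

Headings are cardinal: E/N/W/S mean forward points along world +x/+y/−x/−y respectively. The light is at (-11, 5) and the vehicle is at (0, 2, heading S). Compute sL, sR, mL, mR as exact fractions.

left sensor world pos  = (1, 0); dL² = 169
right sensor world pos = (-1, 0); dR² = 125
sL = 200/169 = 200/169
sR = 200/125 = 8/5
mL = -1·sL + 1/2·sR = -324/845
mR = 1·sL + 1·sR = 2352/845

200/169 8/5 -324/845 2352/845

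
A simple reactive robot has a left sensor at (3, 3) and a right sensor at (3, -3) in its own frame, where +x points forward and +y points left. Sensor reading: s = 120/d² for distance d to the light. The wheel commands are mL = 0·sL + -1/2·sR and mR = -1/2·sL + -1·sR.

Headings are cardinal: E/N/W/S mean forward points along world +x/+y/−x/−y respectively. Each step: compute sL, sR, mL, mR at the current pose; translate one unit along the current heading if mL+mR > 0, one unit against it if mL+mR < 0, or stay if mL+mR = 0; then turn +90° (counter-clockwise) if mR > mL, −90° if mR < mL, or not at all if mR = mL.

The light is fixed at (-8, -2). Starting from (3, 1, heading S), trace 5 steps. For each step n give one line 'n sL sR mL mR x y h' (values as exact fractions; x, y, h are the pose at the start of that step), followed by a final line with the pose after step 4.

0 30/49 15/8 -15/16 -855/392 3 1 S
1 24/13 120/113 -60/113 -2916/1469 3 2 W
2 12/13 60/137 -30/137 -1602/1781 4 2 N
3 40/87 8/15 -4/15 -332/435 4 1 E
4 30/49 15/8 -15/16 -855/392 3 1 S
final 3 2 W

n=0: pose=(3,1,S); sL=30/49, sR=15/8; mL=-15/16, mR=-855/392; mL+mR=-2445/784 → advance -1; mR−mL=-975/784 → turn -1·90°
n=1: pose=(3,2,W); sL=24/13, sR=120/113; mL=-60/113, mR=-2916/1469; mL+mR=-3696/1469 → advance -1; mR−mL=-2136/1469 → turn -1·90°
n=2: pose=(4,2,N); sL=12/13, sR=60/137; mL=-30/137, mR=-1602/1781; mL+mR=-1992/1781 → advance -1; mR−mL=-1212/1781 → turn -1·90°
n=3: pose=(4,1,E); sL=40/87, sR=8/15; mL=-4/15, mR=-332/435; mL+mR=-448/435 → advance -1; mR−mL=-72/145 → turn -1·90°
n=4: pose=(3,1,S); sL=30/49, sR=15/8; mL=-15/16, mR=-855/392; mL+mR=-2445/784 → advance -1; mR−mL=-975/784 → turn -1·90°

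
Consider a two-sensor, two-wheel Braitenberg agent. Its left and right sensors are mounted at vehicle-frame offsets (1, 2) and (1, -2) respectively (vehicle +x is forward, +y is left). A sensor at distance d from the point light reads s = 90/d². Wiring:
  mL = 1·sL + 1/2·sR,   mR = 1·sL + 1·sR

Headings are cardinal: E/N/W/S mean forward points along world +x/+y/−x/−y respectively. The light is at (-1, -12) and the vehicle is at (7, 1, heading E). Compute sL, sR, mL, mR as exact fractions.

left sensor world pos  = (8, 3); dL² = 306
right sensor world pos = (8, -1); dR² = 202
sL = 90/306 = 5/17
sR = 90/202 = 45/101
mL = 1·sL + 1/2·sR = 1775/3434
mR = 1·sL + 1·sR = 1270/1717

5/17 45/101 1775/3434 1270/1717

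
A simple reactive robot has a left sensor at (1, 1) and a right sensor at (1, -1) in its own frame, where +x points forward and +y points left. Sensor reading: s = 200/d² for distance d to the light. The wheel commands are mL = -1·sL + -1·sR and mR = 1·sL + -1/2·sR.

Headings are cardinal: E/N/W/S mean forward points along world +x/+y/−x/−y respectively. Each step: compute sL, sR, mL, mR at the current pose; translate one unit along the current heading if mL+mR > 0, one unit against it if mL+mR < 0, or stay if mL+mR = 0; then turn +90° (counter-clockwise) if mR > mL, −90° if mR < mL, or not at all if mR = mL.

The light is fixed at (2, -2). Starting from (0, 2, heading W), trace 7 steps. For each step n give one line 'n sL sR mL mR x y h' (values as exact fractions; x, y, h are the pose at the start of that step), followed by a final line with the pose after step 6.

n=0: pose=(0,2,W); sL=100/9, sR=100/17; mL=-2600/153, mR=1250/153; mL+mR=-150/17 → advance -1; mR−mL=3850/153 → turn +1·90°
n=1: pose=(1,2,S); sL=200/9, sR=200/13; mL=-4400/117, mR=1700/117; mL+mR=-300/13 → advance -1; mR−mL=6100/117 → turn +1·90°
n=2: pose=(1,3,E); sL=50/9, sR=25/2; mL=-325/18, mR=-25/36; mL+mR=-75/4 → advance -1; mR−mL=625/36 → turn +1·90°
n=3: pose=(0,3,N); sL=40/9, sR=200/37; mL=-3280/333, mR=580/333; mL+mR=-300/37 → advance -1; mR−mL=3860/333 → turn +1·90°
n=4: pose=(0,2,W); sL=100/9, sR=100/17; mL=-2600/153, mR=1250/153; mL+mR=-150/17 → advance -1; mR−mL=3850/153 → turn +1·90°
n=5: pose=(1,2,S); sL=200/9, sR=200/13; mL=-4400/117, mR=1700/117; mL+mR=-300/13 → advance -1; mR−mL=6100/117 → turn +1·90°
n=6: pose=(1,3,E); sL=50/9, sR=25/2; mL=-325/18, mR=-25/36; mL+mR=-75/4 → advance -1; mR−mL=625/36 → turn +1·90°

0 100/9 100/17 -2600/153 1250/153 0 2 W
1 200/9 200/13 -4400/117 1700/117 1 2 S
2 50/9 25/2 -325/18 -25/36 1 3 E
3 40/9 200/37 -3280/333 580/333 0 3 N
4 100/9 100/17 -2600/153 1250/153 0 2 W
5 200/9 200/13 -4400/117 1700/117 1 2 S
6 50/9 25/2 -325/18 -25/36 1 3 E
final 0 3 N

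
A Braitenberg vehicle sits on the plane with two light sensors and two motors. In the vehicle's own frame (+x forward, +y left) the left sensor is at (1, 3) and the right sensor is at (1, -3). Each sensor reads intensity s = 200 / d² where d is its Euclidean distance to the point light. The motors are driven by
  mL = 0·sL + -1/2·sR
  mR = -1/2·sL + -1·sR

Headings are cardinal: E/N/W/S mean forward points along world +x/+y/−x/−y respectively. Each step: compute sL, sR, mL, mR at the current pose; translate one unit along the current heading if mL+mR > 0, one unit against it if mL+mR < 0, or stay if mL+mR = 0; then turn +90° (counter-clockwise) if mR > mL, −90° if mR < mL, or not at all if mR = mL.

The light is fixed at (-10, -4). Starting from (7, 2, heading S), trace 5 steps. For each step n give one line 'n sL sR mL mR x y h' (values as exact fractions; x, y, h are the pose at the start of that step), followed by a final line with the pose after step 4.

0 8/17 200/221 -100/221 -252/221 7 2 S
1 25/34 50/89 -25/89 -5625/6052 7 3 W
2 200/289 40/101 -20/101 -21660/29189 8 3 N
3 100/221 20/37 -10/37 -6270/8177 8 2 E
4 8/17 200/221 -100/221 -252/221 7 2 S
final 7 3 W

n=0: pose=(7,2,S); sL=8/17, sR=200/221; mL=-100/221, mR=-252/221; mL+mR=-352/221 → advance -1; mR−mL=-152/221 → turn -1·90°
n=1: pose=(7,3,W); sL=25/34, sR=50/89; mL=-25/89, mR=-5625/6052; mL+mR=-7325/6052 → advance -1; mR−mL=-3925/6052 → turn -1·90°
n=2: pose=(8,3,N); sL=200/289, sR=40/101; mL=-20/101, mR=-21660/29189; mL+mR=-27440/29189 → advance -1; mR−mL=-15880/29189 → turn -1·90°
n=3: pose=(8,2,E); sL=100/221, sR=20/37; mL=-10/37, mR=-6270/8177; mL+mR=-8480/8177 → advance -1; mR−mL=-4060/8177 → turn -1·90°
n=4: pose=(7,2,S); sL=8/17, sR=200/221; mL=-100/221, mR=-252/221; mL+mR=-352/221 → advance -1; mR−mL=-152/221 → turn -1·90°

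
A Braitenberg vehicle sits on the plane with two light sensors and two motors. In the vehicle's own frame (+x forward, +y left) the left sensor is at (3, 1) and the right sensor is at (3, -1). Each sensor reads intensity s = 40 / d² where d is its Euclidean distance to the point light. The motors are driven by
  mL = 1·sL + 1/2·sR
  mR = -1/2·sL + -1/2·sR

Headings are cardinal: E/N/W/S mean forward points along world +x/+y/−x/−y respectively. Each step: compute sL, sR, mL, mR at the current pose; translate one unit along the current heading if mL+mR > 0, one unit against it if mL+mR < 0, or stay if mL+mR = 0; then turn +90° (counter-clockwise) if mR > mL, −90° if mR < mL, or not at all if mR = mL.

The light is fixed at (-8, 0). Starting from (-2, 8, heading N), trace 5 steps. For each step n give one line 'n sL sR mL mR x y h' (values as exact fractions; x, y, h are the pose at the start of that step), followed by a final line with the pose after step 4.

n=0: pose=(-2,8,N); sL=20/73, sR=4/17; mL=486/1241, mR=-316/1241; mL+mR=10/73 → advance +1; mR−mL=-802/1241 → turn -1·90°
n=1: pose=(-2,9,E); sL=40/181, sR=8/29; mL=1884/5249, mR=-1304/5249; mL+mR=20/181 → advance +1; mR−mL=-3188/5249 → turn -1·90°
n=2: pose=(-1,9,S); sL=2/5, sR=5/9; mL=61/90, mR=-43/90; mL+mR=1/5 → advance +1; mR−mL=-52/45 → turn -1·90°
n=3: pose=(-1,8,W); sL=8/13, sR=40/97; mL=1036/1261, mR=-648/1261; mL+mR=4/13 → advance +1; mR−mL=-1684/1261 → turn -1·90°
n=4: pose=(-2,8,N); sL=20/73, sR=4/17; mL=486/1241, mR=-316/1241; mL+mR=10/73 → advance +1; mR−mL=-802/1241 → turn -1·90°

0 20/73 4/17 486/1241 -316/1241 -2 8 N
1 40/181 8/29 1884/5249 -1304/5249 -2 9 E
2 2/5 5/9 61/90 -43/90 -1 9 S
3 8/13 40/97 1036/1261 -648/1261 -1 8 W
4 20/73 4/17 486/1241 -316/1241 -2 8 N
final -2 9 E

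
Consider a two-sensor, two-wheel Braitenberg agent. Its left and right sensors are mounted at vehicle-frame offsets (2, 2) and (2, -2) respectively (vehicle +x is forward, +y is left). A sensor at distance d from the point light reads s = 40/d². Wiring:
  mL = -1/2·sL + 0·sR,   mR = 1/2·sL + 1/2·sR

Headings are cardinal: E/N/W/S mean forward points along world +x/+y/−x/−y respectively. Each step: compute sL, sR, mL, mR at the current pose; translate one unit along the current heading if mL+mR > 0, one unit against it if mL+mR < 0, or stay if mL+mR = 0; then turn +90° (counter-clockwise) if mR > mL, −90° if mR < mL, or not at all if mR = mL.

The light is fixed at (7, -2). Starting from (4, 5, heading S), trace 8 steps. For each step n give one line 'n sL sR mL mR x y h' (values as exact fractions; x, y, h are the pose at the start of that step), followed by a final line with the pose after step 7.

n=0: pose=(4,5,S); sL=20/13, sR=4/5; mL=-10/13, mR=76/65; mL+mR=2/5 → advance +1; mR−mL=126/65 → turn +1·90°
n=1: pose=(4,4,E); sL=8/13, sR=40/17; mL=-4/13, mR=328/221; mL+mR=20/17 → advance +1; mR−mL=396/221 → turn +1·90°
n=2: pose=(5,4,N); sL=1/2, sR=5/8; mL=-1/4, mR=9/16; mL+mR=5/16 → advance +1; mR−mL=13/16 → turn +1·90°
n=3: pose=(5,5,W); sL=40/41, sR=40/97; mL=-20/41, mR=2760/3977; mL+mR=20/97 → advance +1; mR−mL=4700/3977 → turn +1·90°
n=4: pose=(4,5,S); sL=20/13, sR=4/5; mL=-10/13, mR=76/65; mL+mR=2/5 → advance +1; mR−mL=126/65 → turn +1·90°
n=5: pose=(4,4,E); sL=8/13, sR=40/17; mL=-4/13, mR=328/221; mL+mR=20/17 → advance +1; mR−mL=396/221 → turn +1·90°
n=6: pose=(5,4,N); sL=1/2, sR=5/8; mL=-1/4, mR=9/16; mL+mR=5/16 → advance +1; mR−mL=13/16 → turn +1·90°
n=7: pose=(5,5,W); sL=40/41, sR=40/97; mL=-20/41, mR=2760/3977; mL+mR=20/97 → advance +1; mR−mL=4700/3977 → turn +1·90°

0 20/13 4/5 -10/13 76/65 4 5 S
1 8/13 40/17 -4/13 328/221 4 4 E
2 1/2 5/8 -1/4 9/16 5 4 N
3 40/41 40/97 -20/41 2760/3977 5 5 W
4 20/13 4/5 -10/13 76/65 4 5 S
5 8/13 40/17 -4/13 328/221 4 4 E
6 1/2 5/8 -1/4 9/16 5 4 N
7 40/41 40/97 -20/41 2760/3977 5 5 W
final 4 5 S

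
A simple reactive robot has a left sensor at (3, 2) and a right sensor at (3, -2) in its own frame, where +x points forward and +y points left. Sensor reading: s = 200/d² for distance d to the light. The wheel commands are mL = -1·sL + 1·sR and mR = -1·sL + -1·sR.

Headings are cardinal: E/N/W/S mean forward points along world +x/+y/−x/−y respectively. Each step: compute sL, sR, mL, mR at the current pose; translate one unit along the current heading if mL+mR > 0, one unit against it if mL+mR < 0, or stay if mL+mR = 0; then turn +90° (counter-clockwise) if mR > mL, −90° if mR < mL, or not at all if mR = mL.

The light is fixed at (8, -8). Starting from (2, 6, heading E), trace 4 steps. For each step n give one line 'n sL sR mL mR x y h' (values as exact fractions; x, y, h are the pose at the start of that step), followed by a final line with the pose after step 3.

0 40/53 200/153 4480/8109 -16720/8109 2 6 E
1 100/73 100/101 -2800/7373 -17400/7373 1 6 S
2 200/269 200/389 -24000/104641 -131600/104641 1 7 W
3 50/97 10/17 120/1649 -1820/1649 2 7 N
final 2 6 E

n=0: pose=(2,6,E); sL=40/53, sR=200/153; mL=4480/8109, mR=-16720/8109; mL+mR=-80/53 → advance -1; mR−mL=-400/153 → turn -1·90°
n=1: pose=(1,6,S); sL=100/73, sR=100/101; mL=-2800/7373, mR=-17400/7373; mL+mR=-200/73 → advance -1; mR−mL=-200/101 → turn -1·90°
n=2: pose=(1,7,W); sL=200/269, sR=200/389; mL=-24000/104641, mR=-131600/104641; mL+mR=-400/269 → advance -1; mR−mL=-400/389 → turn -1·90°
n=3: pose=(2,7,N); sL=50/97, sR=10/17; mL=120/1649, mR=-1820/1649; mL+mR=-100/97 → advance -1; mR−mL=-20/17 → turn -1·90°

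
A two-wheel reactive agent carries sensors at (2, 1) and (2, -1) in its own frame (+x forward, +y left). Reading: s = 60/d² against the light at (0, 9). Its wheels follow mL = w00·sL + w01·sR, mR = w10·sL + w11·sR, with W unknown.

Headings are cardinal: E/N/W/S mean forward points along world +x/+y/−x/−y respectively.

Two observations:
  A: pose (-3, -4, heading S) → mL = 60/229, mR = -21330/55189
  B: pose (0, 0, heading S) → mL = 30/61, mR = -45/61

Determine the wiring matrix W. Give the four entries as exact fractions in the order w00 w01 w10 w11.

1 0 -1 -1/2

obs A: pose=(-3,-4,S) → sL=60/229, sR=60/241, mL=60/229, mR=-21330/55189
obs B: pose=(0,0,S) → sL=30/61, sR=30/61, mL=30/61, mR=-45/61
sensor matrix S = [[60/229, 60/241], [30/61, 30/61]]; det S = 21600/3366529
solve [mL_A; mL_B] = S·[w00; w01] and [mR_A; mR_B] = S·[w10; w11]:
  w00 = 1, w01 = 0, w10 = -1, w11 = -1/2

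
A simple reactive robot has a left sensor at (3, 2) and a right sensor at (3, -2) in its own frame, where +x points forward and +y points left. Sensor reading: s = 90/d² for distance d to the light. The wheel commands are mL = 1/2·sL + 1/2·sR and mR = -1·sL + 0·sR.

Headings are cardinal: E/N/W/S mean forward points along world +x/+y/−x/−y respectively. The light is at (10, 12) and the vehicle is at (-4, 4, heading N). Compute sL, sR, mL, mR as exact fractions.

left sensor world pos  = (-6, 7); dL² = 281
right sensor world pos = (-2, 7); dR² = 169
sL = 90/281 = 90/281
sR = 90/169 = 90/169
mL = 1/2·sL + 1/2·sR = 20250/47489
mR = -1·sL + 0·sR = -90/281

90/281 90/169 20250/47489 -90/281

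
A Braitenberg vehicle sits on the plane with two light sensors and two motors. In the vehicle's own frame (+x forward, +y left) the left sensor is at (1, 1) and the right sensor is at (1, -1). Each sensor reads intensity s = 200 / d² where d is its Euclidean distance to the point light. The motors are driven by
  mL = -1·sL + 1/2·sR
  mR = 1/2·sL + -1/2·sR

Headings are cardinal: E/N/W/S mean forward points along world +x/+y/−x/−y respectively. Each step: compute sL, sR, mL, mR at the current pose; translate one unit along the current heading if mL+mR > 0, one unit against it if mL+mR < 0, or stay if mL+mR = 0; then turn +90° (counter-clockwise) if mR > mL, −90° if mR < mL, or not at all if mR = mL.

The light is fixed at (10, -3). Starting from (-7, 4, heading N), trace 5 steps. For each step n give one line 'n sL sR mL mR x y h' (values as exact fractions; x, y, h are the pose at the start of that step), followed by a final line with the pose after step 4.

0 50/97 5/8 -315/1552 -85/1552 -7 4 N
1 200/349 200/373 -39700/130177 2400/130177 -7 3 W
2 4/5 100/157 -378/785 64/785 -6 3 S
3 200/289 200/261 -23300/75429 -2800/75429 -6 4 E
4 50/97 5/8 -315/1552 -85/1552 -7 4 N
final -7 3 W

n=0: pose=(-7,4,N); sL=50/97, sR=5/8; mL=-315/1552, mR=-85/1552; mL+mR=-25/97 → advance -1; mR−mL=115/776 → turn +1·90°
n=1: pose=(-7,3,W); sL=200/349, sR=200/373; mL=-39700/130177, mR=2400/130177; mL+mR=-100/349 → advance -1; mR−mL=42100/130177 → turn +1·90°
n=2: pose=(-6,3,S); sL=4/5, sR=100/157; mL=-378/785, mR=64/785; mL+mR=-2/5 → advance -1; mR−mL=442/785 → turn +1·90°
n=3: pose=(-6,4,E); sL=200/289, sR=200/261; mL=-23300/75429, mR=-2800/75429; mL+mR=-100/289 → advance -1; mR−mL=20500/75429 → turn +1·90°
n=4: pose=(-7,4,N); sL=50/97, sR=5/8; mL=-315/1552, mR=-85/1552; mL+mR=-25/97 → advance -1; mR−mL=115/776 → turn +1·90°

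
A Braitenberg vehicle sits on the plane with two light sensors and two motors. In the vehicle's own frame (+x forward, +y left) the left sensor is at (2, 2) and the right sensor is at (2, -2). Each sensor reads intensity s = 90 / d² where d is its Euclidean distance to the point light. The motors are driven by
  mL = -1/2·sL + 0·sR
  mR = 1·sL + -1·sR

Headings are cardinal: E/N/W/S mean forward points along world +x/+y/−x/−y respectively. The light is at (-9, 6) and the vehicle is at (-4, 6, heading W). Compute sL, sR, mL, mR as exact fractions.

left sensor world pos  = (-6, 4); dL² = 13
right sensor world pos = (-6, 8); dR² = 13
sL = 90/13 = 90/13
sR = 90/13 = 90/13
mL = -1/2·sL + 0·sR = -45/13
mR = 1·sL + -1·sR = 0

90/13 90/13 -45/13 0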